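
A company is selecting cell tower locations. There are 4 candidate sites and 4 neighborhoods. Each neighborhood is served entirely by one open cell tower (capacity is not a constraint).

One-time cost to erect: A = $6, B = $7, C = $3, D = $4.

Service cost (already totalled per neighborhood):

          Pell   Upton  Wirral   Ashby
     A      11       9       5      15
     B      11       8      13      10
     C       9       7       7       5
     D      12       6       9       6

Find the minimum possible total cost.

For any fixed open set, each neighborhood goes to its cheapest open site; total = fixed + service.
{C}: Pell→C 9, Upton→C 7, Wirral→C 7, Ashby→C 5. Service 28; fixed 3; total 31.
{C, D}: Pell→C 9, Upton→D 6, Wirral→C 7, Ashby→C 5. Service 27; fixed 7; total 34.
{A, C}: service 26 + fixed 9 = 35
{A, B, C, D}: Pell→C 9, Upton→D 6, Wirral→A 5, Ashby→C 5. Service 25; fixed 20; total 45.
(All 15 nonempty subsets were checked; C only is lowest.)

Minimum total cost: 31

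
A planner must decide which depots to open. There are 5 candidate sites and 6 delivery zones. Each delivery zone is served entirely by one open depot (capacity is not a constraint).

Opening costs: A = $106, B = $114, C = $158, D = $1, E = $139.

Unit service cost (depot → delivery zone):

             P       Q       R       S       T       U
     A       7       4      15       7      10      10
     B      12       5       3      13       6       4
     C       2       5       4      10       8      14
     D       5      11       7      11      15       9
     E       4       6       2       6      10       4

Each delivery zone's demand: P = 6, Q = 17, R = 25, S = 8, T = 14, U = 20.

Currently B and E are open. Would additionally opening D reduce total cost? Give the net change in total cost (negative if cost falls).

No — net change +1 (cost rises by 1).

Current service cost with {B, E}: 371.
Adding D: each delivery zone re-picks its cheapest; new service cost 371, saving 0.
Extra fixed cost: 1. Net change = 1 − 0 = 1.
(Totals: 624 → 625.)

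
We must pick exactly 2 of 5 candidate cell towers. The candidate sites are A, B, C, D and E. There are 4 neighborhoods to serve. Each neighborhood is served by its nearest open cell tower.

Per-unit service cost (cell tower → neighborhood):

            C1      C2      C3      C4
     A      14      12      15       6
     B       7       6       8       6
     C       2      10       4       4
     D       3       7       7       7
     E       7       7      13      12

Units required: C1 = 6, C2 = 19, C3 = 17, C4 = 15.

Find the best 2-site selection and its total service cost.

With exactly 2 open, each neighborhood uses its cheapest among the chosen.
{B, C}: C1→C 2·6=12, C2→B 6·19=114, C3→C 4·17=68, C4→C 4·15=60. Service cost 254.
{C, D}: service cost 273
{C, E}: service cost 273
Among all 10 size-2 choices, {B, C} is lowest.

Choose B and C; total service cost 254.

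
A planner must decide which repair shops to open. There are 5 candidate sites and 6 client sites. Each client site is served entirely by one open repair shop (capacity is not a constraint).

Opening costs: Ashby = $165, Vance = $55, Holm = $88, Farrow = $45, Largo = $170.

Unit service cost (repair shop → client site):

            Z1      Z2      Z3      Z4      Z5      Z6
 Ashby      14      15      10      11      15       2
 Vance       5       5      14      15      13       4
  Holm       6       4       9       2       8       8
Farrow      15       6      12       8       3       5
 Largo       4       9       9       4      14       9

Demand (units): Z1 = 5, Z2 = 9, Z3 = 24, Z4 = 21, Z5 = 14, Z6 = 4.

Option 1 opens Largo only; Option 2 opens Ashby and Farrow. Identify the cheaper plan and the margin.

Option 2 is cheaper by 11.

Option 1: {Largo}: Z1→Largo 4·5=20, Z2→Largo 9·9=81, Z3→Largo 9·24=216, Z4→Largo 4·21=84, Z5→Largo 14·14=196, Z6→Largo 9·4=36. Service 633; fixed 170; total 803.
Option 2: {Ashby, Farrow}: Z1→Ashby 14·5=70, Z2→Farrow 6·9=54, Z3→Ashby 10·24=240, Z4→Farrow 8·21=168, Z5→Farrow 3·14=42, Z6→Ashby 2·4=8. Service 582; fixed 210; total 792.
Difference: |803 − 792| = 11.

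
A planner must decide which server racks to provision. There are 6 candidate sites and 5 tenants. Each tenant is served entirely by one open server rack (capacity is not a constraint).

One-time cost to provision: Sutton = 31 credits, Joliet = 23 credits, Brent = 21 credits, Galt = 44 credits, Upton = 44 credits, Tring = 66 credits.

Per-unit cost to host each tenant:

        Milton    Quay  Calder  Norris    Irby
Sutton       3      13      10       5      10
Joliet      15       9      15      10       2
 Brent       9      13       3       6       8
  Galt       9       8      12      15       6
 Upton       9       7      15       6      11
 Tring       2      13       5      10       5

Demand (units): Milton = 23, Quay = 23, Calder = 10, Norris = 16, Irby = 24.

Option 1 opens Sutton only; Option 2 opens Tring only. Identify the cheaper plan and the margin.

Option 2 is cheaper by 78.

Option 1: {Sutton}: Milton→Sutton 3·23=69, Quay→Sutton 13·23=299, Calder→Sutton 10·10=100, Norris→Sutton 5·16=80, Irby→Sutton 10·24=240. Service 788; fixed 31; total 819.
Option 2: {Tring}: Milton→Tring 2·23=46, Quay→Tring 13·23=299, Calder→Tring 5·10=50, Norris→Tring 10·16=160, Irby→Tring 5·24=120. Service 675; fixed 66; total 741.
Difference: |819 − 741| = 78.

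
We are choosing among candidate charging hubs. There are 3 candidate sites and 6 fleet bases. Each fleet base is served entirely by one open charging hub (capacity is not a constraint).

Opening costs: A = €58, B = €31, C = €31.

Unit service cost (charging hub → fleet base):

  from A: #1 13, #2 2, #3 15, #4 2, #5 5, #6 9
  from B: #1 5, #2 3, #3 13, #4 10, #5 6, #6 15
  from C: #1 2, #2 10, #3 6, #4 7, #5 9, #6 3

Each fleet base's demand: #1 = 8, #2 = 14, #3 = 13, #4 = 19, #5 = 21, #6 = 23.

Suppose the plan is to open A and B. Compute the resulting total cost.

Total cost: 676

Each fleet base is assigned to its cheapest site among the open ones.
{A, B}: #1→B 5·8=40, #2→A 2·14=28, #3→B 13·13=169, #4→A 2·19=38, #5→A 5·21=105, #6→A 9·23=207. Service 587; fixed 89; total 676.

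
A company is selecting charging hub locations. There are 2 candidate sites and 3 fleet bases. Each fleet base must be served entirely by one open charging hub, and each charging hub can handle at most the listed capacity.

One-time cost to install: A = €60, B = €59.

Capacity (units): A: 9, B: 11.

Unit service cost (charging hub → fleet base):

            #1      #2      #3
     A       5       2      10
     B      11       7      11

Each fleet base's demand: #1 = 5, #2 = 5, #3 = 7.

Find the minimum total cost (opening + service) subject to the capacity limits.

Minimum total cost: 279

Open {A, B}: #1→B 11·5=55, #2→B 7·5=35, #3→A 10·7=70.
Loads: A carries 7/9, B carries 10/11. Service 160; fixed 119; total 279.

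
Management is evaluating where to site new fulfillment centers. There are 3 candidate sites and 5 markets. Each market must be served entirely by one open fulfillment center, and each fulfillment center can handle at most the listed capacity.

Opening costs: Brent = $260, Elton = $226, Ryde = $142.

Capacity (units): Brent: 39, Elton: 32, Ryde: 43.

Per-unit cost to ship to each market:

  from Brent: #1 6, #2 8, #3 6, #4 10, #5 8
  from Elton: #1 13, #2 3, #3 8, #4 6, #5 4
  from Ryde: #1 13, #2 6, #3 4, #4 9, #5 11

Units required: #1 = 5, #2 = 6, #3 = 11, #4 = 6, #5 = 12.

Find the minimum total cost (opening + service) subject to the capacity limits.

Open {Ryde}: #1→Ryde 13·5=65, #2→Ryde 6·6=36, #3→Ryde 4·11=44, #4→Ryde 9·6=54, #5→Ryde 11·12=132.
Loads: Ryde carries 40/43. Service 331; fixed 142; total 473.
Next best feasible plan costs 579.

Minimum total cost: 473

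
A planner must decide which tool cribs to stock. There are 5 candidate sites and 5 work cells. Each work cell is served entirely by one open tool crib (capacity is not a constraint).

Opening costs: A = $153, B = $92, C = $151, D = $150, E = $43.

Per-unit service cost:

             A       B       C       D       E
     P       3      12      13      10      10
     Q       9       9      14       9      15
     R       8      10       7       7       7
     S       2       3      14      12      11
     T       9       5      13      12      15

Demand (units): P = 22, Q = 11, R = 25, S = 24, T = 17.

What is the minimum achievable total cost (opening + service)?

For any fixed open set, each work cell goes to its cheapest open site; total = fixed + service.
{A}: P→A 3·22=66, Q→A 9·11=99, R→A 8·25=200, S→A 2·24=48, T→A 9·17=153. Service 566; fixed 153; total 719.
{A, E}: P→A 3·22=66, Q→A 9·11=99, R→E 7·25=175, S→A 2·24=48, T→A 9·17=153. Service 541; fixed 196; total 737.
{A, B}: P→A 3·22=66, Q→A 9·11=99, R→A 8·25=200, S→A 2·24=48, T→B 5·17=85. Service 498; fixed 245; total 743.
{A, B, C, D, E}: P→A 3·22=66, Q→A 9·11=99, R→C 7·25=175, S→A 2·24=48, T→B 5·17=85. Service 473; fixed 589; total 1062.
No other subset beats 719.

Minimum total cost: 719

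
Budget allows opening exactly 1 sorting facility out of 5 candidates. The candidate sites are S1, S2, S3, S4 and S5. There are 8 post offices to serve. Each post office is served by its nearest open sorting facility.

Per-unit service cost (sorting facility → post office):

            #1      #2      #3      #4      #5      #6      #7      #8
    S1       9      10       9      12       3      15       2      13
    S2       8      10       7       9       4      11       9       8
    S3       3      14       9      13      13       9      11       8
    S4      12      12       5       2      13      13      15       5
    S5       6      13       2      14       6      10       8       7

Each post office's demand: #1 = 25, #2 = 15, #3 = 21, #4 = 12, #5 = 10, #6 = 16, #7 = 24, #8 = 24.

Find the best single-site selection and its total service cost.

Choose S5 only; total service cost 1135.

With exactly 1 open, each post office uses its cheapest among the chosen.
{S5}: #1→S5 6·25=150, #2→S5 13·15=195, #3→S5 2·21=42, #4→S5 14·12=168, #5→S5 6·10=60, #6→S5 10·16=160, #7→S5 8·24=192, #8→S5 7·24=168. Service cost 1135.
{S2}: service cost 1229
{S1}: service cost 1338
Among all 5 size-1 choices, {S5} is lowest.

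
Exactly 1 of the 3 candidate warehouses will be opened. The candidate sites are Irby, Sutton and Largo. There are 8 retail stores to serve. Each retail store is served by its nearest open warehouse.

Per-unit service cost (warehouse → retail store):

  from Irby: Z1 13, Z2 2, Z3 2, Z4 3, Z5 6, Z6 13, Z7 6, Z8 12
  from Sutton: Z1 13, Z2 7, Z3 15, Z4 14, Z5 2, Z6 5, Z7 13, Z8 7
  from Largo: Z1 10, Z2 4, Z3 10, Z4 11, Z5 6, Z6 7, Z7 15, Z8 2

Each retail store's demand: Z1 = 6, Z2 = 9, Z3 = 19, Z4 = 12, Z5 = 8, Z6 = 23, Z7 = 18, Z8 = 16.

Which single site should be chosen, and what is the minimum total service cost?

Choose Irby only; total service cost 817.

With exactly 1 open, each retail store uses its cheapest among the chosen.
{Irby}: Z1→Irby 13·6=78, Z2→Irby 2·9=18, Z3→Irby 2·19=38, Z4→Irby 3·12=36, Z5→Irby 6·8=48, Z6→Irby 13·23=299, Z7→Irby 6·18=108, Z8→Irby 12·16=192. Service cost 817.
{Largo}: service cost 929
{Sutton}: service cost 1071
Among all 3 size-1 choices, {Irby} is lowest.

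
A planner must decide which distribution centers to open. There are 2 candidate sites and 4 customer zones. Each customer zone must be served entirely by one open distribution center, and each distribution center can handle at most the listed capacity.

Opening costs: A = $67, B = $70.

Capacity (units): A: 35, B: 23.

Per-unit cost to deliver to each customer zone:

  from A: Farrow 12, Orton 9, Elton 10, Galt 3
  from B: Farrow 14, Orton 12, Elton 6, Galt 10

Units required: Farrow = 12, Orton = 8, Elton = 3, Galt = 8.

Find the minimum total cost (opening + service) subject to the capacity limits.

Open {A}: Farrow→A 12·12=144, Orton→A 9·8=72, Elton→A 10·3=30, Galt→A 3·8=24.
Loads: A carries 31/35. Service 270; fixed 67; total 337.
Next best feasible plan costs 395.

Minimum total cost: 337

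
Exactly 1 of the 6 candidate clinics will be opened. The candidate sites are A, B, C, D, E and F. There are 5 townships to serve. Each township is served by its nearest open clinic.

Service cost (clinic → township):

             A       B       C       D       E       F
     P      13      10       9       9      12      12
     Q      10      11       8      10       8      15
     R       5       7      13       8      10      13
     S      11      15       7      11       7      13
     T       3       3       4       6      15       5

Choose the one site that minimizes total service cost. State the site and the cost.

With exactly 1 open, each township uses its cheapest among the chosen.
{C}: P→C 9, Q→C 8, R→C 13, S→C 7, T→C 4. Service cost 41.
{A}: service cost 42
{D}: service cost 44
Among all 6 size-1 choices, {C} is lowest.

Choose C only; total service cost 41.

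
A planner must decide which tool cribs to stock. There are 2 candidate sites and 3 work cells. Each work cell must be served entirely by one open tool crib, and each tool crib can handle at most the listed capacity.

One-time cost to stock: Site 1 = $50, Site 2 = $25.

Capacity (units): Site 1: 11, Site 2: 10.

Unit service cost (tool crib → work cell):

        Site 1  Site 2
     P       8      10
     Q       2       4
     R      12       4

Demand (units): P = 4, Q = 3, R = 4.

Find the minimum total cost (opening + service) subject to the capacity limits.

Open {Site 1, Site 2}: P→Site 1 8·4=32, Q→Site 1 2·3=6, R→Site 2 4·4=16.
Loads: Site 1 carries 7/11, Site 2 carries 4/10. Service 54; fixed 75; total 129.
Next best feasible plan costs 135.

Minimum total cost: 129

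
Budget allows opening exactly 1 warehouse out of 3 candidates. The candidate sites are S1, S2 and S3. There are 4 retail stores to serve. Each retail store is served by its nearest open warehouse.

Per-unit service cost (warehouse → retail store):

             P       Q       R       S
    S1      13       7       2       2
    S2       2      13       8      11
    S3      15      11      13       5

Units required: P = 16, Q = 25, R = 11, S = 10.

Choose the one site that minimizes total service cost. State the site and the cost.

Choose S1 only; total service cost 425.

With exactly 1 open, each retail store uses its cheapest among the chosen.
{S1}: P→S1 13·16=208, Q→S1 7·25=175, R→S1 2·11=22, S→S1 2·10=20. Service cost 425.
{S2}: service cost 555
{S3}: service cost 708
Among all 3 size-1 choices, {S1} is lowest.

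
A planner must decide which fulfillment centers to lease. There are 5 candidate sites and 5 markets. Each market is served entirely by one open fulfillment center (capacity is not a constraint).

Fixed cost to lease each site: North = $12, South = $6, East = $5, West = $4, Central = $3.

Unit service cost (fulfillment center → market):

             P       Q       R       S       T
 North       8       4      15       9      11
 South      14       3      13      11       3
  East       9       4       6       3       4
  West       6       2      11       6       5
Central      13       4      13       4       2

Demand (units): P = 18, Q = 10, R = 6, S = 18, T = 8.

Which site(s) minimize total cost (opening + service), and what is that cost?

Open East, West and Central; minimum total cost 246.

For any fixed open set, each market goes to its cheapest open site; total = fixed + service.
{East, West, Central}: P→West 6·18=108, Q→West 2·10=20, R→East 6·6=36, S→East 3·18=54, T→Central 2·8=16. Service 234; fixed 12; total 246.
{South, East, West, Central}: service 234 + fixed 18 = 252
{South, East, West}: P→West 6·18=108, Q→West 2·10=20, R→East 6·6=36, S→East 3·18=54, T→South 3·8=24. Service 242; fixed 15; total 257.
{North, South, East, West, Central}: service 234 + fixed 30 = 264
No other subset beats 246.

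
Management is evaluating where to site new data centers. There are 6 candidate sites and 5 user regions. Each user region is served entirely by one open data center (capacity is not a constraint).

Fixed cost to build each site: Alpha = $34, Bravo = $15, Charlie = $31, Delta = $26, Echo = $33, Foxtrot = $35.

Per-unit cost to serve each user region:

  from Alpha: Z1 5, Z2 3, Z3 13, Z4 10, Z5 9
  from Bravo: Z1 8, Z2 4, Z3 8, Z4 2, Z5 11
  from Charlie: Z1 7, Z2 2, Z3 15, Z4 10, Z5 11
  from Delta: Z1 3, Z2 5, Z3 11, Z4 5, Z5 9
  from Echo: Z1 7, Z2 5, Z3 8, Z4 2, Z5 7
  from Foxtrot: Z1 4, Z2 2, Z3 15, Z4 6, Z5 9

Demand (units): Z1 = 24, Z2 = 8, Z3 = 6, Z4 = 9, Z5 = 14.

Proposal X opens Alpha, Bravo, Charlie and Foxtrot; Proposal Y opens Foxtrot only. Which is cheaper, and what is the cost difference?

Proposal Y is cheaper by 2.

Proposal X: {Alpha, Bravo, Charlie, Foxtrot}: Z1→Foxtrot 4·24=96, Z2→Charlie 2·8=16, Z3→Bravo 8·6=48, Z4→Bravo 2·9=18, Z5→Alpha 9·14=126. Service 304; fixed 115; total 419.
Proposal Y: {Foxtrot}: Z1→Foxtrot 4·24=96, Z2→Foxtrot 2·8=16, Z3→Foxtrot 15·6=90, Z4→Foxtrot 6·9=54, Z5→Foxtrot 9·14=126. Service 382; fixed 35; total 417.
Difference: |419 − 417| = 2.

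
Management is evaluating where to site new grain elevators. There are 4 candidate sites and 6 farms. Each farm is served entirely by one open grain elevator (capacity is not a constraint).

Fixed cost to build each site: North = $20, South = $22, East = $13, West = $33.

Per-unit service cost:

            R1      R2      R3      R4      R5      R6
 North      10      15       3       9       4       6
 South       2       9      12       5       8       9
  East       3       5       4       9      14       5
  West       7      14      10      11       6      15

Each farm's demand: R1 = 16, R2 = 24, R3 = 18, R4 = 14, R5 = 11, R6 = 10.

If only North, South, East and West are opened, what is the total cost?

Total cost: 458

Each farm is assigned to its cheapest site among the open ones.
{North, South, East, West}: R1→South 2·16=32, R2→East 5·24=120, R3→North 3·18=54, R4→South 5·14=70, R5→North 4·11=44, R6→East 5·10=50. Service 370; fixed 88; total 458.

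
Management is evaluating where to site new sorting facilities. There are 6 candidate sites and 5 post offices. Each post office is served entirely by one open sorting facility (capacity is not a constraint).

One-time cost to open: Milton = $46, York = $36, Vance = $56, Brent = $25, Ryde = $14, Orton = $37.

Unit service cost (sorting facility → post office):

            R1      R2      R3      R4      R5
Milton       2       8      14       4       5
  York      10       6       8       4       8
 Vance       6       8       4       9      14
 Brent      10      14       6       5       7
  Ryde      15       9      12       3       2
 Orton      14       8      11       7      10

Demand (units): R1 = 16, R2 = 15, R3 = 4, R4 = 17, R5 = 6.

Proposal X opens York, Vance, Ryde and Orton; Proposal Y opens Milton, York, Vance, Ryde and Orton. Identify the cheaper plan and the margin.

Proposal X: {York, Vance, Ryde, Orton}: R1→Vance 6·16=96, R2→York 6·15=90, R3→Vance 4·4=16, R4→Ryde 3·17=51, R5→Ryde 2·6=12. Service 265; fixed 143; total 408.
Proposal Y: {Milton, York, Vance, Ryde, Orton}: R1→Milton 2·16=32, R2→York 6·15=90, R3→Vance 4·4=16, R4→Ryde 3·17=51, R5→Ryde 2·6=12. Service 201; fixed 189; total 390.
Difference: |408 − 390| = 18.

Proposal Y is cheaper by 18.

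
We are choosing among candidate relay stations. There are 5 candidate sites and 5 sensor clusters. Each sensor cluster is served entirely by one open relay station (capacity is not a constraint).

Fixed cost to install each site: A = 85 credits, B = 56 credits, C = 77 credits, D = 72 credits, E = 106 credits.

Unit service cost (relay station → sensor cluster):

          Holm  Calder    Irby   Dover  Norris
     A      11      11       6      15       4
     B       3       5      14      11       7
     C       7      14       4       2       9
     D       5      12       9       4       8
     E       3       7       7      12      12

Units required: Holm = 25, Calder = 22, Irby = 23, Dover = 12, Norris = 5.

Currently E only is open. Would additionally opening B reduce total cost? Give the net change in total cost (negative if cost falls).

Current service cost with {E}: 594.
Adding B: each sensor cluster re-picks its cheapest; new service cost 513, saving 81.
Extra fixed cost: 56. Net change = 56 − 81 = -25.
(Totals: 700 → 675.)

Yes — net change −25 (cost falls by 25).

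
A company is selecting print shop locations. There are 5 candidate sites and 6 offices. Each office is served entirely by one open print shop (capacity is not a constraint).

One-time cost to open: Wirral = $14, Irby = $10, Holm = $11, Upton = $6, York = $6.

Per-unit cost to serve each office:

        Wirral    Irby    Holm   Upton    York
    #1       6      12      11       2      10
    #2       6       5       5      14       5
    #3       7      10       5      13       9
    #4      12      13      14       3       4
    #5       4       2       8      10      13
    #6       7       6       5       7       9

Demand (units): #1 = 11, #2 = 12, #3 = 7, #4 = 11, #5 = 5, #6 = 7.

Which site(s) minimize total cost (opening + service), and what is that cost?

For any fixed open set, each office goes to its cheapest open site; total = fixed + service.
{Irby, Holm, Upton}: #1→Upton 2·11=22, #2→Irby 5·12=60, #3→Holm 5·7=35, #4→Upton 3·11=33, #5→Irby 2·5=10, #6→Holm 5·7=35. Service 195; fixed 27; total 222.
{Irby, Holm, Upton, York}: service 195 + fixed 33 = 228
{Wirral, Irby, Holm, Upton}: service 195 + fixed 41 = 236
{Wirral, Irby, Holm, Upton, York}: service 195 + fixed 47 = 242
No other subset beats 222.

Open Irby, Holm and Upton; minimum total cost 222.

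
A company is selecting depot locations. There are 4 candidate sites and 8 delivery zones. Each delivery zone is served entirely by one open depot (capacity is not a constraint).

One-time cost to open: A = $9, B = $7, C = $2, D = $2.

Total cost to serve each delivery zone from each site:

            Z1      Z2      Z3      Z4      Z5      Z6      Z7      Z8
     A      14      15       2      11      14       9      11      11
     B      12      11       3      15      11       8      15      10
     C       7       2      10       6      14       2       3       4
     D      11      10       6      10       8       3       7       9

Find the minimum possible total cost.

Minimum total cost: 42

For any fixed open set, each delivery zone goes to its cheapest open site; total = fixed + service.
{C, D}: Z1→C 7, Z2→C 2, Z3→D 6, Z4→C 6, Z5→D 8, Z6→C 2, Z7→C 3, Z8→C 4. Service 38; fixed 4; total 42.
{B, C, D}: service 35 + fixed 11 = 46
{A, C, D}: service 34 + fixed 13 = 47
{A, B, C, D}: service 34 + fixed 20 = 54
No other subset beats 42.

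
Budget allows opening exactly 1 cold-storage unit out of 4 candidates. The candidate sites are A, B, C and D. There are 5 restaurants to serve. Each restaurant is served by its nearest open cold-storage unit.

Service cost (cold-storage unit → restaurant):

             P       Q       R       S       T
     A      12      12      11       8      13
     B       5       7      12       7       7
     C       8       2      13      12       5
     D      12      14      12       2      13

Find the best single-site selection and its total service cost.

With exactly 1 open, each restaurant uses its cheapest among the chosen.
{B}: P→B 5, Q→B 7, R→B 12, S→B 7, T→B 7. Service cost 38.
{C}: service cost 40
{D}: service cost 53
Among all 4 size-1 choices, {B} is lowest.

Choose B only; total service cost 38.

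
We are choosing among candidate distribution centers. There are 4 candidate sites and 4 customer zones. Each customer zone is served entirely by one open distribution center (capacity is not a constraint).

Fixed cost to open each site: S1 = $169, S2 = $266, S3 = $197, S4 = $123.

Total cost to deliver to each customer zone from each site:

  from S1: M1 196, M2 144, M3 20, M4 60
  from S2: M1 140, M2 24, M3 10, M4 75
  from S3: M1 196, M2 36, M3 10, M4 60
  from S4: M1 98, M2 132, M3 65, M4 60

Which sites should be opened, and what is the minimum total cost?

For any fixed open set, each customer zone goes to its cheapest open site; total = fixed + service.
{S4}: M1→S4 98, M2→S4 132, M3→S4 65, M4→S4 60. Service 355; fixed 123; total 478.
{S3}: service 302 + fixed 197 = 499
{S2}: service 249 + fixed 266 = 515
{S1, S2, S3, S4}: service 192 + fixed 755 = 947
(All 15 nonempty subsets were checked; S4 only is lowest.)

Open S4 only; minimum total cost 478.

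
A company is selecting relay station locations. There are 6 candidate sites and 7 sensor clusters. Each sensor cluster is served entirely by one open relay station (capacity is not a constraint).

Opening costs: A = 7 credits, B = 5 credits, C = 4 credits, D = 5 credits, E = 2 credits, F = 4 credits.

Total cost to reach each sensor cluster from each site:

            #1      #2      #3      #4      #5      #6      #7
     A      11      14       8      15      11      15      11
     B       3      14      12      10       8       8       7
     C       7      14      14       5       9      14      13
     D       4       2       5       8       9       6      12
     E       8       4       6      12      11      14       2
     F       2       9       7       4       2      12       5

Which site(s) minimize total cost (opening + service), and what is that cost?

For any fixed open set, each sensor cluster goes to its cheapest open site; total = fixed + service.
{D, E, F}: #1→F 2, #2→D 2, #3→D 5, #4→F 4, #5→F 2, #6→D 6, #7→E 2. Service 23; fixed 11; total 34.
{D, F}: #1→F 2, #2→D 2, #3→D 5, #4→F 4, #5→F 2, #6→D 6, #7→F 5. Service 26; fixed 9; total 35.
{C, D, E, F}: service 23 + fixed 15 = 38
{A, B, C, D, E, F}: #1→F 2, #2→D 2, #3→D 5, #4→F 4, #5→F 2, #6→D 6, #7→E 2. Service 23; fixed 27; total 50.
No other subset beats 34.

Open D, E and F; minimum total cost 34.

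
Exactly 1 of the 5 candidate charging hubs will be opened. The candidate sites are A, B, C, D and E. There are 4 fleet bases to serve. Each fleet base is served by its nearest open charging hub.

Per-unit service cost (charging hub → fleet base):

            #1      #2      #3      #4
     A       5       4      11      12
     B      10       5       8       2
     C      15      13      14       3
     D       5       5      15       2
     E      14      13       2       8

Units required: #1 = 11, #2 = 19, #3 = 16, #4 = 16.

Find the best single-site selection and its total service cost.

Choose B only; total service cost 365.

With exactly 1 open, each fleet base uses its cheapest among the chosen.
{B}: #1→B 10·11=110, #2→B 5·19=95, #3→B 8·16=128, #4→B 2·16=32. Service cost 365.
{D}: service cost 422
{A}: service cost 499
Among all 5 size-1 choices, {B} is lowest.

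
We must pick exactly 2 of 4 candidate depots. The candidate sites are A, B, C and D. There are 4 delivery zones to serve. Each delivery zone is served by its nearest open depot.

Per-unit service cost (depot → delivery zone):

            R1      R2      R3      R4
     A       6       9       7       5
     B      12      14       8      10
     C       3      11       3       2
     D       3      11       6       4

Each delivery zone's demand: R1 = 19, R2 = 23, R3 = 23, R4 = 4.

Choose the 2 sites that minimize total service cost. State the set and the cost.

Choose A and C; total service cost 341.

With exactly 2 open, each delivery zone uses its cheapest among the chosen.
{A, C}: R1→C 3·19=57, R2→A 9·23=207, R3→C 3·23=69, R4→C 2·4=8. Service cost 341.
{B, C}: service cost 387
{C, D}: service cost 387
Among all 6 size-2 choices, {A, C} is lowest.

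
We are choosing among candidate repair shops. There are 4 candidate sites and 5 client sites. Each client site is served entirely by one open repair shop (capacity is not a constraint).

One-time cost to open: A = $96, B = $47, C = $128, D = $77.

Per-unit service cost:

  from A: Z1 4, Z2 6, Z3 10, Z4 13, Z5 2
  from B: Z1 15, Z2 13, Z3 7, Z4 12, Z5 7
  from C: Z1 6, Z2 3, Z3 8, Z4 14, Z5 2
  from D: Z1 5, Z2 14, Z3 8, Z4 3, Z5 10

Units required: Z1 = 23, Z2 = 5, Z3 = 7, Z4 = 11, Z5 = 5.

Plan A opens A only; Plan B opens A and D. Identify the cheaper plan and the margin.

Plan A: {A}: Z1→A 4·23=92, Z2→A 6·5=30, Z3→A 10·7=70, Z4→A 13·11=143, Z5→A 2·5=10. Service 345; fixed 96; total 441.
Plan B: {A, D}: Z1→A 4·23=92, Z2→A 6·5=30, Z3→D 8·7=56, Z4→D 3·11=33, Z5→A 2·5=10. Service 221; fixed 173; total 394.
Difference: |441 − 394| = 47.

Plan B is cheaper by 47.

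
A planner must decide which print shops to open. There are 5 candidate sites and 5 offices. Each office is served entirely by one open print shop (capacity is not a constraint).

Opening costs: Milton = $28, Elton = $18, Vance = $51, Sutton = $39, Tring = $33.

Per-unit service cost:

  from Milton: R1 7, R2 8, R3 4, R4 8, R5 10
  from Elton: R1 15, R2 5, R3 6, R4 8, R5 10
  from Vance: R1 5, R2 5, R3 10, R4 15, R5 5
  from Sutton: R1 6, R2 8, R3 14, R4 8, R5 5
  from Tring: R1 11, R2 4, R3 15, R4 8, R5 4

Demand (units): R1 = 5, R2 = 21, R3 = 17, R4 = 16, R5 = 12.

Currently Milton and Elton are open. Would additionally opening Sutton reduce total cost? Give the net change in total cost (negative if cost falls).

Current service cost with {Milton, Elton}: 456.
Adding Sutton: each office re-picks its cheapest; new service cost 391, saving 65.
Extra fixed cost: 39. Net change = 39 − 65 = -26.
(Totals: 502 → 476.)

Yes — net change −26 (cost falls by 26).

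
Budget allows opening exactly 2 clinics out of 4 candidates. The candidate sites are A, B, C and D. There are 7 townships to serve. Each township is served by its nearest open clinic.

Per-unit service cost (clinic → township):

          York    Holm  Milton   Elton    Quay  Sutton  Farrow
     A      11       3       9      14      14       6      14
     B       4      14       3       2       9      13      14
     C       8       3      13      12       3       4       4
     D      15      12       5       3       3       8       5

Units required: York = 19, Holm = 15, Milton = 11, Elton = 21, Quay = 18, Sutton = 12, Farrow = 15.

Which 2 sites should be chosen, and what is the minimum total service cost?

Choose B and C; total service cost 358.

With exactly 2 open, each township uses its cheapest among the chosen.
{B, C}: York→B 4·19=76, Holm→C 3·15=45, Milton→B 3·11=33, Elton→B 2·21=42, Quay→C 3·18=54, Sutton→C 4·12=48, Farrow→C 4·15=60. Service cost 358.
{C, D}: service cost 477
{B, D}: service cost 556
Among all 6 size-2 choices, {B, C} is lowest.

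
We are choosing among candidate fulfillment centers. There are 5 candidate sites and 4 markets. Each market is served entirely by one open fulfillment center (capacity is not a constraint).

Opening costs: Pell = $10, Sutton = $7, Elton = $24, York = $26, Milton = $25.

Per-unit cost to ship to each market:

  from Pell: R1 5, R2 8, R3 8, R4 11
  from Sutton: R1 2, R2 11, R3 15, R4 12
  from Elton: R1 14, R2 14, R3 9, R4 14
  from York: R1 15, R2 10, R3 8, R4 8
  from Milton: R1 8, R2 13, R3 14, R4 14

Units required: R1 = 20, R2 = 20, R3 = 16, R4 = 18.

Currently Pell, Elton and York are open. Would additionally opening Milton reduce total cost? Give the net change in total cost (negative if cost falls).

Current service cost with {Pell, Elton, York}: 532.
Adding Milton: each market re-picks its cheapest; new service cost 532, saving 0.
Extra fixed cost: 25. Net change = 25 − 0 = 25.
(Totals: 592 → 617.)

No — net change +25 (cost rises by 25).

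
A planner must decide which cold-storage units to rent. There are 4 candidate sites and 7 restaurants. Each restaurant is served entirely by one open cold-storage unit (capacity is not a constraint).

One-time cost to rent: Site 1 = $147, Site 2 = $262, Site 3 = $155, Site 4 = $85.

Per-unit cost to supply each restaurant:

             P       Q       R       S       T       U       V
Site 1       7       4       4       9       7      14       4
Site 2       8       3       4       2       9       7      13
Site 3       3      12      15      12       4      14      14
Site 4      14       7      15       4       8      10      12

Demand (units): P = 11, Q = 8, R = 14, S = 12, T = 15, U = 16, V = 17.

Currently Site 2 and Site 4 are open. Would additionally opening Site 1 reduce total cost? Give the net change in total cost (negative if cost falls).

Yes — net change −15 (cost falls by 15).

Current service cost with {Site 2, Site 4}: 628.
Adding Site 1: each restaurant re-picks its cheapest; new service cost 466, saving 162.
Extra fixed cost: 147. Net change = 147 − 162 = -15.
(Totals: 975 → 960.)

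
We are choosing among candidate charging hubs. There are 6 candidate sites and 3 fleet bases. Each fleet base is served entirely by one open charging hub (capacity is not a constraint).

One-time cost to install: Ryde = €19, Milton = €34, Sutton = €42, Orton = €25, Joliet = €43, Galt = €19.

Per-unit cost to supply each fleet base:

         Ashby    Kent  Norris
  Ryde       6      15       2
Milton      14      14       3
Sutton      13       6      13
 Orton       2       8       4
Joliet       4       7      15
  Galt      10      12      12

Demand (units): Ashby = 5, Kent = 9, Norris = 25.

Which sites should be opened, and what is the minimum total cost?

Open Ryde and Orton; minimum total cost 176.

For any fixed open set, each fleet base goes to its cheapest open site; total = fixed + service.
{Ryde, Orton}: Ashby→Orton 2·5=10, Kent→Orton 8·9=72, Norris→Ryde 2·25=50. Service 132; fixed 44; total 176.
{Ryde, Sutton}: service 134 + fixed 61 = 195
{Ryde, Orton, Galt}: Ashby→Orton 2·5=10, Kent→Orton 8·9=72, Norris→Ryde 2·25=50. Service 132; fixed 63; total 195.
{Ryde, Milton, Sutton, Orton, Joliet, Galt}: Ashby→Orton 2·5=10, Kent→Sutton 6·9=54, Norris→Ryde 2·25=50. Service 114; fixed 182; total 296.
No other subset beats 176.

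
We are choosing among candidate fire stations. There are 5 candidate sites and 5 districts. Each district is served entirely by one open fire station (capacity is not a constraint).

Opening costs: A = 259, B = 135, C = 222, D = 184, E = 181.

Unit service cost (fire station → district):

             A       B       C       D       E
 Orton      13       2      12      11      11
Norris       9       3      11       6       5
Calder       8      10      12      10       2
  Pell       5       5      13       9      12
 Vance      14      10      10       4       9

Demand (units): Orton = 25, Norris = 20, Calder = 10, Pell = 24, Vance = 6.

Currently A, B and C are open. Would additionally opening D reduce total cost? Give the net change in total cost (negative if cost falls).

No — net change +148 (cost rises by 148).

Current service cost with {A, B, C}: 370.
Adding D: each district re-picks its cheapest; new service cost 334, saving 36.
Extra fixed cost: 184. Net change = 184 − 36 = 148.
(Totals: 986 → 1134.)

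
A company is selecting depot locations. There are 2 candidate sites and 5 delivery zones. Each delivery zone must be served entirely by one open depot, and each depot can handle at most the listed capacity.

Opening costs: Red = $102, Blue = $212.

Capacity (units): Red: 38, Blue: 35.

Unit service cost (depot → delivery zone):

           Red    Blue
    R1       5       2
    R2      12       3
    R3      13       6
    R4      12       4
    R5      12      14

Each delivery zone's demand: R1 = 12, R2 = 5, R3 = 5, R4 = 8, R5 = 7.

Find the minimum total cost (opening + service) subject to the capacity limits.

Open {Red}: R1→Red 5·12=60, R2→Red 12·5=60, R3→Red 13·5=65, R4→Red 12·8=96, R5→Red 12·7=84.
Loads: Red carries 37/38. Service 365; fixed 102; total 467.
Next best feasible plan costs 499.

Minimum total cost: 467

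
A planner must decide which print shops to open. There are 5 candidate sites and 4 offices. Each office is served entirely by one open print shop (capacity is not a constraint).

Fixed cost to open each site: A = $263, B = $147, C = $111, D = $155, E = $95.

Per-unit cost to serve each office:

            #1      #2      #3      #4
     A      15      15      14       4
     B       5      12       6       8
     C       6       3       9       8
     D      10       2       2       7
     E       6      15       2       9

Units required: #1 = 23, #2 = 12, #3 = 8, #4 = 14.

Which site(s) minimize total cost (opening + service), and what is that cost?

Open C only; minimum total cost 469.

For any fixed open set, each office goes to its cheapest open site; total = fixed + service.
{C}: #1→C 6·23=138, #2→C 3·12=36, #3→C 9·8=72, #4→C 8·14=112. Service 358; fixed 111; total 469.
{C, E}: #1→C 6·23=138, #2→C 3·12=36, #3→E 2·8=16, #4→C 8·14=112. Service 302; fixed 206; total 508.
{D}: service 368 + fixed 155 = 523
{A, B, C, D, E}: #1→B 5·23=115, #2→D 2·12=24, #3→D 2·8=16, #4→A 4·14=56. Service 211; fixed 771; total 982.
No other subset beats 469.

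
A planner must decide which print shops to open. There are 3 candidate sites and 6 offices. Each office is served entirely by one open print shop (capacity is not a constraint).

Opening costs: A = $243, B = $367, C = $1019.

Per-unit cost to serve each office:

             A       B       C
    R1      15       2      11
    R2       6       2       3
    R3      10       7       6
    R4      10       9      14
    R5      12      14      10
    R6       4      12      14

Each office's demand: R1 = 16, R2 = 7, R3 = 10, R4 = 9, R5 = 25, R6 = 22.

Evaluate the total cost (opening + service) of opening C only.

Total cost: 1960

Each office is assigned to its cheapest site among the open ones.
{C}: R1→C 11·16=176, R2→C 3·7=21, R3→C 6·10=60, R4→C 14·9=126, R5→C 10·25=250, R6→C 14·22=308. Service 941; fixed 1019; total 1960.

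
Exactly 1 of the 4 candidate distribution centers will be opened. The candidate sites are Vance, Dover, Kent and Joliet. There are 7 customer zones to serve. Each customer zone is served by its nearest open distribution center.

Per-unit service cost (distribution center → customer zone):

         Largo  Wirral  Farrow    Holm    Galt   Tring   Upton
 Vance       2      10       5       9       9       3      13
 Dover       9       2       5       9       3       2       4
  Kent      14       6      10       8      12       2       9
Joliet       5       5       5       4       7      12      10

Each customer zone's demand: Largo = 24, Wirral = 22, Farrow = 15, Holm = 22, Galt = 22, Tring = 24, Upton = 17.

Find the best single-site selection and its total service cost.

With exactly 1 open, each customer zone uses its cheapest among the chosen.
{Dover}: Largo→Dover 9·24=216, Wirral→Dover 2·22=44, Farrow→Dover 5·15=75, Holm→Dover 9·22=198, Galt→Dover 3·22=66, Tring→Dover 2·24=48, Upton→Dover 4·17=68. Service cost 715.
{Joliet}: service cost 1005
{Vance}: service cost 1032
Among all 4 size-1 choices, {Dover} is lowest.

Choose Dover only; total service cost 715.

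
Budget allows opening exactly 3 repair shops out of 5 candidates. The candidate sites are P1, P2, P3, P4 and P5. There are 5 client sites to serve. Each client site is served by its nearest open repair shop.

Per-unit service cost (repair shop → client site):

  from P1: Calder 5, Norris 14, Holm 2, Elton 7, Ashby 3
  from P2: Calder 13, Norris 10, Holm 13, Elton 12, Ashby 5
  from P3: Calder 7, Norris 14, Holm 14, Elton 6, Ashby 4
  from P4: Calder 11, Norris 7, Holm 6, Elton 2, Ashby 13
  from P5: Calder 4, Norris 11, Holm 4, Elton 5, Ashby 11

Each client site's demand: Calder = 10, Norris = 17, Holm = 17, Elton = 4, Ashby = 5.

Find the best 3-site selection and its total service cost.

Choose P1, P4 and P5; total service cost 216.

With exactly 3 open, each client site uses its cheapest among the chosen.
{P1, P4, P5}: Calder→P5 4·10=40, Norris→P4 7·17=119, Holm→P1 2·17=34, Elton→P4 2·4=8, Ashby→P1 3·5=15. Service cost 216.
{P1, P2, P4}: service cost 226
{P1, P3, P4}: service cost 226
Among all 10 size-3 choices, {P1, P4, P5} is lowest.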